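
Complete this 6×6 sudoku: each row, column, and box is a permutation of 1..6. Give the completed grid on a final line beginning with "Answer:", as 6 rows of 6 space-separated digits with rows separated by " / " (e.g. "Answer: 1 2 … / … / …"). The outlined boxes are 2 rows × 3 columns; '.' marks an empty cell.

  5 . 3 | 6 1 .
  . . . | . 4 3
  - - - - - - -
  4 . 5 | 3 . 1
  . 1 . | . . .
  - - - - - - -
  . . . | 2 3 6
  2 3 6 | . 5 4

Step 1. [r4c3∈{2}] only 2 remains possible at r4c3 ⇒ r4c3=2.
Step 2. [r3c2∈{6}] r3c2's peers cover all but 6. So r3c2=6.
Step 3. [r1c2∈{2,4}] across row 1, 4 lands solely at r1c2. So r1c2=4.
Step 4. [r2c3∈{1}] r2c3's peers cover all but 1 ⇒ r2c3=1.
Step 5. [r4c6∈{5}] r4c6 is down to just 5. So r4c6=5.
Step 6. [r4c1∈{3}] r4c1 has the single candidate 3 ⇒ r4c1=3.
Step 7. [r5c3∈{4}] r5c3's peers cover all but 4, so r5c3=4.
Step 8. [r4c4∈{4}] r4c4 has the single candidate 4. So r4c4=4.
Step 9. [r2c2∈{2}] r2c2's peers cover all but 2. So r2c2=2.
Step 10. [r5c1∈{1}] r5c1 is down to just 1 ⇒ r5c1=1.
Step 11. [r1c6∈{2}] r1c6 is down to just 2, so r1c6=2.
Step 12. [r6c4∈{1}] nothing but 1 survives at r6c4. So r6c4=1.
Step 13. [r3c5∈{2}] nothing but 2 survives at r3c5, so r3c5=2.
Step 14. [r2c4∈{5}] only 5 remains possible at r2c4 ⇒ r2c4=5.
Step 15. [r4c5∈{6}] nothing but 6 survives at r4c5, so r4c5=6.
Step 16. [r5c2∈{5}] r5c2 has the single candidate 5. So r5c2=5.
Step 17. [r2c1∈{6}] r2c1's peers cover all but 6 ⇒ r2c1=6.

Answer: 5 4 3 6 1 2 / 6 2 1 5 4 3 / 4 6 5 3 2 1 / 3 1 2 4 6 5 / 1 5 4 2 3 6 / 2 3 6 1 5 4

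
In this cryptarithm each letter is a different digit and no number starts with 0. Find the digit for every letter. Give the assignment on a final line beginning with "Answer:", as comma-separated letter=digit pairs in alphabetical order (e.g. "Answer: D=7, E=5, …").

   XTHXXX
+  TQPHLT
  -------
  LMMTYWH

Step 1. [L] adding two 6-digit numbers gives at most 6+1 digits, and here it does — L is that final carry and must be 1. So L=1.
Step 2. [col 1: X + T ≡ H (mod 10)] no forcing yet in column 1 (carry-in 0); X=7 is free and consistent — try it, so X=7.
Step 3. [col 1: X + T ≡ H (mod 10)] no forcing yet in column 1 (carry-in 0); T=6 is free and consistent — try it, so T=6.
Step 4. [col 1: X + T ≡ H (mod 10)] from column 1 (X=7, T=6, carry-in 0, digits 1,6,7 already taken and all letters distinct): H must equal 3. So H=3.
Step 5. [col 2: X + L ≡ W (mod 10)] column 2 reads X+L+carry(1)=W with X=7, L=1; with digits 1,3,6,7 already taken and all letters distinct, the only value for W is 9 ⇒ W=9.
Step 6. [col 3: X + H ≡ Y (mod 10)] column 3 reads X+H+carry(0)=Y with X=7, H=3; with digits 1,3,6,7,9 already taken and all letters distinct, the only value for Y is 0. So Y=0.
Step 7. [col 4: H + P ≡ T (mod 10)] column 4: given H=3, T=6, carry-in 1, and digits 0,1,3,6,7,9 already taken and all letters distinct, H+P≡T (mod 10) forces P=2, so P=2.
Step 8. [col 5: T + Q ≡ M (mod 10)] from column 5 (T=6, carry-in 0, digits 0,1,2,3,6,7,9 already taken and all letters distinct): Q must equal 8. So Q=8.
Step 9. [col 5: T + Q ≡ M (mod 10)] column 5 reads T+Q+carry(0)=M with T=6, Q=8; with digits 0,1,2,3,6,7,8,9 already taken and all letters distinct, the only value for M is 4 ⇒ M=4.

Answer: H=3, L=1, M=4, P=2, Q=8, T=6, W=9, X=7, Y=0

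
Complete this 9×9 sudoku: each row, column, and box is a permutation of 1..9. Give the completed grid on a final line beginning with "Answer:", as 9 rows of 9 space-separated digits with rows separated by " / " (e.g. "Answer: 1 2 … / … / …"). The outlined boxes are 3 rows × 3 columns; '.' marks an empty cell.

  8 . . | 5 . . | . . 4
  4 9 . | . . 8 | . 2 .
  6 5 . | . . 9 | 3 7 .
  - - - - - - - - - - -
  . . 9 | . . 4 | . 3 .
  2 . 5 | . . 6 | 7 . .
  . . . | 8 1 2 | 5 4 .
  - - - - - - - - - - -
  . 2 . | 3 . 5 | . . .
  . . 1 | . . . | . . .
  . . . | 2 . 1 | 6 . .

Step 1. [r8c6∈{7}] r8c6's peers cover all but 7. So r8c6=7.
Step 2. [r2c7∈{1}] r2c7 has the single candidate 1, so r2c7=1.
Step 3. [r6c9∈{6,9}] r6c9 is the only open cell in row 6 admitting 9 ⇒ r6c9=9.
Step 4. [r4c9∈{1,2,6,8}] box 6 places 6 nowhere but r4c9 ⇒ r4c9=6.
Step 5. [r5c2∈{1,3,4,8}] across row 5, 4 lands solely at r5c2. So r5c2=4.
Step 6. [r4c2∈{1,7,8}] in box 4, 8 fits only at r4c2, so r4c2=8.
Step 7. [r1c6∈{3}] r1c6 has the single candidate 3, so r1c6=3.
Step 8. [r8c9∈{2,3,5,8}] r8c9 is the only open cell in col 9 admitting 2 ⇒ r8c9=2.
Step 9. [r9c9∈{3,5,7,8}] in col 9, 3 fits only at r9c9. So r9c9=3.
Step 10. [r9c2∈{7}] r9c2 has the single candidate 7, so r9c2=7.
Step 11. [r7c1∈{9}] nothing but 9 survives at r7c1, so r7c1=9.
Step 12. [r4c4∈{7}] only 7 remains possible at r4c4. So r4c4=7.
Step 13. [r2c4∈{6}] r2c4's peers cover all but 6, so r2c4=6.
Step 14. [r3c3∈{2}] only 2 remains possible at r3c3, so r3c3=2.
Step 15. [r3c5∈{4}] only 4 remains possible at r3c5, so r3c5=4.
Step 16. [r1c3∈{7}] r1c3 has the single candidate 7 ⇒ r1c3=7.
Step 17. [r8c4∈{4,9}] across col 4, 4 lands solely at r8c4. So r8c4=4.
Step 18. [r7c9∈{1,7,8}] in row 7, 7 fits only at r7c9. So r7c9=7.
Step 19. [r7c8∈{1,8}] in row 7, 1 fits only at r7c8, so r7c8=1.
Step 20. [r5c8∈{8}] r5c8's peers cover all but 8, so r5c8=8.
Step 21. [r9c1∈{5}] only 5 remains possible at r9c1. So r9c1=5.
Step 22. [r9c8∈{9}] r9c8 is down to just 9, so r9c8=9.
Step 23. [r8c5∈{6,8,9}] 9 has one home in row 8: r8c5. So r8c5=9.
Step 24. [r8c2∈{3,6}] 6 has one home in row 8: r8c2, so r8c2=6.
Step 25. [r9c3∈{4,8}] across row 9, 4 lands solely at r9c3. So r9c3=4.
Step 26. [r6c2∈{3}] nothing but 3 survives at r6c2 ⇒ r6c2=3.
Step 27. [r7c3∈{8}] r7c3's peers cover all but 8 ⇒ r7c3=8.
Step 28. [r1c8∈{6}] only 6 remains possible at r1c8, so r1c8=6.
Step 29. [r6c1∈{7}] r6c1 is down to just 7. So r6c1=7.
Step 30. [r4c7∈{2}] nothing but 2 survives at r4c7, so r4c7=2.
Step 31. [r8c8∈{5}] r8c8 has the single candidate 5 ⇒ r8c8=5.
Step 32. [r7c7∈{4}] r7c7 is down to just 4 ⇒ r7c7=4.
Step 33. [r5c4∈{9}] r5c4 has the single candidate 9 ⇒ r5c4=9.
Step 34. [r2c9∈{5}] r2c9 has the single candidate 5, so r2c9=5.
Step 35. [r2c3∈{3}] r2c3 has the single candidate 3, so r2c3=3.
Step 36. [r6c3∈{6}] r6c3 is down to just 6 ⇒ r6c3=6.
Step 37. [r3c9∈{8}] r3c9 has the single candidate 8, so r3c9=8.
Step 38. [r5c5∈{3}] only 3 remains possible at r5c5. So r5c5=3.
Step 39. [r7c5∈{6}] r7c5 is down to just 6. So r7c5=6.
Step 40. [r9c5∈{8}] only 8 remains possible at r9c5 ⇒ r9c5=8.
Step 41. [r2c5∈{7}] only 7 remains possible at r2c5 ⇒ r2c5=7.
Step 42. [r1c5∈{2}] only 2 remains possible at r1c5, so r1c5=2.
Step 43. [r8c1∈{3}] r8c1 is down to just 3 ⇒ r8c1=3.
Step 44. [r5c9∈{1}] nothing but 1 survives at r5c9, so r5c9=1.
Step 45. [r1c7∈{9}] r1c7 is down to just 9, so r1c7=9.
Step 46. [r1c2∈{1}] nothing but 1 survives at r1c2 ⇒ r1c2=1.
Step 47. [r3c4∈{1}] r3c4's peers cover all but 1 ⇒ r3c4=1.
Step 48. [r4c5∈{5}] r4c5 has the single candidate 5, so r4c5=5.
Step 49. [r4c1∈{1}] r4c1 has the single candidate 1. So r4c1=1.
Step 50. [r8c7∈{8}] only 8 remains possible at r8c7 ⇒ r8c7=8.

Answer: 8 1 7 5 2 3 9 6 4 / 4 9 3 6 7 8 1 2 5 / 6 5 2 1 4 9 3 7 8 / 1 8 9 7 5 4 2 3 6 / 2 4 5 9 3 6 7 8 1 / 7 3 6 8 1 2 5 4 9 / 9 2 8 3 6 5 4 1 7 / 3 6 1 4 9 7 8 5 2 / 5 7 4 2 8 1 6 9 3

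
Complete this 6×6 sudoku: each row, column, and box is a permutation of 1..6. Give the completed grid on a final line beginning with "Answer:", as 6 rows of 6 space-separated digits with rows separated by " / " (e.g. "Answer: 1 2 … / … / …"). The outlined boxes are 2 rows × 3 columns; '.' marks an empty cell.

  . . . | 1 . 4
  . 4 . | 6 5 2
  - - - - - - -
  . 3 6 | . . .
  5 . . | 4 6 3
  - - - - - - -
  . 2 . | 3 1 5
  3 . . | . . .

Step 1. [r3c1∈{1,2,4}] across row 3, 4 lands solely at r3c1. So r3c1=4.
Step 2. [r3c5∈{2}] nothing but 2 survives at r3c5 ⇒ r3c5=2.
Step 3. [r5c1∈{6}] r5c1 is down to just 6, so r5c1=6.
Step 4. [r4c3∈{1,2}] across row 4, 2 lands solely at r4c3. So r4c3=2.
Step 5. [r2c3∈{1,3}] row 2 places 3 nowhere but r2c3 ⇒ r2c3=3.
Step 6. [r6c3∈{1,4,5}] in col 3, 1 fits only at r6c3 ⇒ r6c3=1.
Step 7. [r1c3∈{5}] nothing but 5 survives at r1c3, so r1c3=5.
Step 8. [r1c1∈{2}] only 2 remains possible at r1c1, so r1c1=2.
Step 9. [r1c5∈{3}] only 3 remains possible at r1c5. So r1c5=3.
Step 10. [r6c2∈{5}] r6c2 is down to just 5, so r6c2=5.
Step 11. [r6c6∈{6}] r6c6's peers cover all but 6, so r6c6=6.
Step 12. [r6c4∈{2}] nothing but 2 survives at r6c4 ⇒ r6c4=2.
Step 13. [r6c5∈{4}] nothing but 4 survives at r6c5 ⇒ r6c5=4.
Step 14. [r5c3∈{4}] r5c3's peers cover all but 4 ⇒ r5c3=4.
Step 15. [r3c4∈{5}] only 5 remains possible at r3c4, so r3c4=5.
Step 16. [r2c1∈{1}] nothing but 1 survives at r2c1 ⇒ r2c1=1.
Step 17. [r1c2∈{6}] nothing but 6 survives at r1c2. So r1c2=6.
Step 18. [r4c2∈{1}] r4c2's peers cover all but 1. So r4c2=1.
Step 19. [r3c6∈{1}] r3c6 has the single candidate 1 ⇒ r3c6=1.

Answer: 2 6 5 1 3 4 / 1 4 3 6 5 2 / 4 3 6 5 2 1 / 5 1 2 4 6 3 / 6 2 4 3 1 5 / 3 5 1 2 4 6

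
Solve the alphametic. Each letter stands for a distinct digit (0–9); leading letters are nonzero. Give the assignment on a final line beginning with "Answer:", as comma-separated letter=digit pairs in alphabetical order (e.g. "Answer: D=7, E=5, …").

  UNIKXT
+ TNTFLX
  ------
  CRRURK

Step 1. [col 1: T + X ≡ K (mod 10)] X=5 is one option consistent with column 1 (T + X ≡ K (mod 10), carry-in 0) — take it ⇒ X=5.
Step 2. [col 1: T + X ≡ K (mod 10)] several values work for K in column 1 (T + X ≡ K (mod 10), carry-in 0); try K=6. So K=6.
Step 3. [col 1: T + X ≡ K (mod 10)] from column 1 (X=5, K=6, carry-in 0, digits 5,6 already taken and all letters distinct): T must equal 1 ⇒ T=1.
Step 4. [col 2: X + L ≡ R (mod 10)] column 2 (X + L ≡ R (mod 10), carry-in 0) doesn't pin L yet; pick L=9 and continue. So L=9.
Step 5. [col 2: X + L ≡ R (mod 10)] in column 2 we have X+L≡R with carry-in 0; given X=5, L=9 and digits 1,5,6,9 already taken and all letters distinct, that pins R to 4. So R=4.
Step 6. [col 3: K + F ≡ U (mod 10)] no forcing yet in column 3 (carry-in 1); F=0 is free and consistent — try it. So F=0.
Step 7. [col 3: K + F ≡ U (mod 10)] from column 3 (K=6, F=0, carry-in 1, digits 0,1,4,5,6,9 already taken and all letters distinct): U must equal 7. So U=7.
Step 8. [col 4: I + T ≡ R (mod 10)] in column 4 we have I+T≡R with carry-in 0; given T=1, R=4 and digits 0,1,4,5,6,7,9 already taken and all letters distinct, that pins I to 3. So I=3.
Step 9. [col 5: N + N ≡ R (mod 10)] column 5: given R=4, carry-in 0, and digits 0,1,3,4,5,6,7,9 already taken and all letters distinct, N+N≡R (mod 10) forces N=2. So N=2.
Step 10. [col 6: U + T ≡ C (mod 10)] column 6 reads U+T+carry(0)=C with U=7, T=1; with digits 0,1,2,3,4,5,6,7,9 already taken and all letters distinct, the only value for C is 8 ⇒ C=8.

Answer: C=8, F=0, I=3, K=6, L=9, N=2, R=4, T=1, U=7, X=5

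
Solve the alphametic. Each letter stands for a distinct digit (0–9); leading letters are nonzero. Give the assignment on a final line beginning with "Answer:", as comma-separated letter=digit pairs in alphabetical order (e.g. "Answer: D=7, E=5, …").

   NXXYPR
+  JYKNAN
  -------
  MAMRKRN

Step 1. [M] M is the leading digit of a 7-digit sum of two 6-digit numbers; the final carry is exactly 1 ⇒ M=1.
Step 2. [col 1: R + N ≡ N (mod 10)] column 1 reads R+N+carry(0)=N with nothing yet; with digits 1 already taken and all letters distinct, the only value for R is 0, so R=0.
Step 3. [col 1: R + N ≡ N (mod 10)] no forcing yet in column 1 (carry-in 0); N=8 is free and consistent — try it, so N=8.
Step 4. [col 2: P + A ≡ R (mod 10)] several values work for P in column 2 (P + A ≡ R (mod 10), carry-in 0); try P=6. So P=6.
Step 5. [col 2: P + A ≡ R (mod 10)] column 2: given P=6, R=0, carry-in 0, and digits 0,1,6,8 already taken and all letters distinct, P+A≡R (mod 10) forces A=4, so A=4.
Step 6. [col 3: Y + N ≡ K (mod 10)] in column 3 we have Y+N≡K with carry-in 1; given N=8 and digits 0,1,4,6,8 already taken and all letters distinct, that pins Y to 3 ⇒ Y=3.
Step 7. [col 3: Y + N ≡ K (mod 10)] from column 3 (Y=3, N=8, carry-in 1, digits 0,1,3,4,6,8 already taken and all letters distinct): K must equal 2 ⇒ K=2.
Step 8. [col 4: X + K ≡ R (mod 10)] in column 4 we have X+K≡R with carry-in 1; given K=2, R=0 and digits 0,1,2,3,4,6,8 already taken and all letters distinct, that pins X to 7 ⇒ X=7.
Step 9. [col 6: N + J ≡ A (mod 10)] in column 6 we have N+J≡A with carry-in 1; given N=8, A=4 and digits 0,1,2,3,4,6,7,8 already taken and all letters distinct, that pins J to 5 ⇒ J=5.

Answer: A=4, J=5, K=2, M=1, N=8, P=6, R=0, X=7, Y=3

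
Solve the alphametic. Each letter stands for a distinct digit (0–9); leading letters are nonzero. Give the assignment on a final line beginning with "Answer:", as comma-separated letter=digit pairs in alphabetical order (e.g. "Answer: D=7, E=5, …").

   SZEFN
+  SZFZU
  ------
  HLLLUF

Step 1. [col 1: N + U ≡ F (mod 10)] no forcing yet in column 1 (carry-in 0); U=7 is free and consistent — try it, so U=7.
Step 2. [H] the sum has 6 digits but both addends have 5; that extra leading digit H is the final carry, namely 1 ⇒ H=1.
Step 3. [col 1: N + U ≡ F (mod 10)] no forcing yet in column 1 (carry-in 0); F=2 is free and consistent — try it ⇒ F=2.
Step 4. [col 1: N + U ≡ F (mod 10)] column 1: given U=7, F=2, carry-in 0, and digits 1,2,7 already taken and all letters distinct, N+U≡F (mod 10) forces N=5. So N=5.
Step 5. [col 2: F + Z ≡ U (mod 10)] column 2: given F=2, U=7, carry-in 1, and digits 1,2,5,7 already taken and all letters distinct, F+Z≡U (mod 10) forces Z=4 ⇒ Z=4.
Step 6. [col 3: E + F ≡ L (mod 10)] column 3 (E + F ≡ L (mod 10), carry-in 0) doesn't pin E yet; pick E=6 and continue. So E=6.
Step 7. [col 3: E + F ≡ L (mod 10)] from column 3 (E=6, F=2, carry-in 0, digits 1,2,4,5,6,7 already taken and all letters distinct): L must equal 8, so L=8.
Step 8. [col 5: S + S ≡ L (mod 10)] column 5: given L=8, carry-in 0, and digits 1,2,4,5,6,7,8 already taken and all letters distinct, S+S≡L (mod 10) forces S=9. So S=9.

Answer: E=6, F=2, H=1, L=8, N=5, S=9, U=7, Z=4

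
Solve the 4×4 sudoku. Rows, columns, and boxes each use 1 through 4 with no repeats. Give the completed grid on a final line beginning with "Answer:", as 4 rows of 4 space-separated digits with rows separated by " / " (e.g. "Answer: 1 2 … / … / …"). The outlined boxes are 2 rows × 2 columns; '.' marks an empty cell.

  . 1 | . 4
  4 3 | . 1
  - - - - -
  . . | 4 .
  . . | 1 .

Step 1. [r3c2∈{2}] only 2 remains possible at r3c2, so r3c2=2.
Step 2. [r4c1∈{3}] r4c1 is down to just 3 ⇒ r4c1=3.
Step 3. [r2c3∈{2}] r2c3's peers cover all but 2. So r2c3=2.
Step 4. [r3c4∈{3}] only 3 remains possible at r3c4, so r3c4=3.
Step 5. [r1c1∈{2}] only 2 remains possible at r1c1, so r1c1=2.
Step 6. [r4c2∈{4}] only 4 remains possible at r4c2. So r4c2=4.
Step 7. [r4c4∈{2}] r4c4's peers cover all but 2, so r4c4=2.
Step 8. [r1c3∈{3}] r1c3 has the single candidate 3 ⇒ r1c3=3.
Step 9. [r3c1∈{1}] r3c1's peers cover all but 1. So r3c1=1.

Answer: 2 1 3 4 / 4 3 2 1 / 1 2 4 3 / 3 4 1 2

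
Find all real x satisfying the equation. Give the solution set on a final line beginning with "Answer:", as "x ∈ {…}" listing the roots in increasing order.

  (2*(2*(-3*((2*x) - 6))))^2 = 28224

Step 1. [(2*(2*(-3*((2*x) - 6))))^2 = 28224] √ both sides: 28224 ≥ 0 gives two branches, so sqrt: 2*(2*(-3*((2*x) - 6))) = 168 or -168.
Step 2. [2*(2*(-3*((2*x) - 6))) = 168 or -168] leading coefficient 2: divide by 2 ⇒ div: 2*(-3*((2*x) - 6)) = 84 or -84.
Step 3. [2*(-3*((2*x) - 6)) = 84 or -84] LHS = 2·(…); ÷2 both sides, so div: -3*((2*x) - 6) = 42 or -42.
Step 4. [-3*((2*x) - 6) = 42 or -42] -3 out front; divide by -3, so div: (2*x) - 6 = -14 or 14.
Step 5. [(2*x) - 6 = -14 or 14] add 6: x sits inside (… - 6), so sub: 2*x = -8 or 20.
Step 6. [2*x = -8 or 20] divide by the outer 2, so div: x = -4 or 10.

Answer: x ∈ {-4, 10}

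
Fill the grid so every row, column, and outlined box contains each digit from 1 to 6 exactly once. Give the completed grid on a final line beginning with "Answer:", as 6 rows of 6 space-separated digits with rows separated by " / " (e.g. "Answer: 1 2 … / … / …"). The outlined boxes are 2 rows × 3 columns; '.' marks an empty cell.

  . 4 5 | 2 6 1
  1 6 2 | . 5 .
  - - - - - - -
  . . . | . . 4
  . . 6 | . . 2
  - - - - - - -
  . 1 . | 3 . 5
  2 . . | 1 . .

Step 1. [r4c1∈{3,4,5}] row 4 places 4 nowhere but r4c1 ⇒ r4c1=4.
Step 2. [r3c1∈{3,5}] in col 1, 5 fits only at r3c1 ⇒ r3c1=5.
Step 3. [r4c2∈{3}] nothing but 3 survives at r4c2 ⇒ r4c2=3.
Step 4. [r6c5∈{4}] r6c5 is down to just 4, so r6c5=4.
Step 5. [r3c3∈{1}] r3c3 is down to just 1, so r3c3=1.
Step 6. [r3c4∈{6}] nothing but 6 survives at r3c4. So r3c4=6.
Step 7. [r3c5∈{3}] r3c5's peers cover all but 3. So r3c5=3.
Step 8. [r5c1∈{6}] nothing but 6 survives at r5c1, so r5c1=6.
Step 9. [r2c4∈{4}] nothing but 4 survives at r2c4, so r2c4=4.
Step 10. [r1c1∈{3}] r1c1's peers cover all but 3, so r1c1=3.
Step 11. [r3c2∈{2}] only 2 remains possible at r3c2 ⇒ r3c2=2.
Step 12. [r6c3∈{3}] r6c3's peers cover all but 3. So r6c3=3.
Step 13. [r2c6∈{3}] r2c6 is down to just 3, so r2c6=3.
Step 14. [r5c3∈{4}] r5c3's peers cover all but 4 ⇒ r5c3=4.
Step 15. [r6c2∈{5}] only 5 remains possible at r6c2 ⇒ r6c2=5.
Step 16. [r6c6∈{6}] r6c6's peers cover all but 6. So r6c6=6.
Step 17. [r5c5∈{2}] r5c5 is down to just 2, so r5c5=2.
Step 18. [r4c5∈{1}] r4c5's peers cover all but 1. So r4c5=1.
Step 19. [r4c4∈{5}] nothing but 5 survives at r4c4. So r4c4=5.

Answer: 3 4 5 2 6 1 / 1 6 2 4 5 3 / 5 2 1 6 3 4 / 4 3 6 5 1 2 / 6 1 4 3 2 5 / 2 5 3 1 4 6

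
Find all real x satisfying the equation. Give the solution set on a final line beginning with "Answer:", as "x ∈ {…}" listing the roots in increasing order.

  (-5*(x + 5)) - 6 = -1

Step 1. [(-5*(x + 5)) - 6 = -1] peel the -6: add 6 from each side ⇒ sub: -5*(x + 5) = 5.
Step 2. [-5*(x + 5) = 5] leading coefficient -5: divide by -5. So div: x + 5 = -1.
Step 3. [x + 5 = -1] +5 is outermost — subtract 5 both sides ⇒ sub: x = -6.

Answer: x ∈ {-6}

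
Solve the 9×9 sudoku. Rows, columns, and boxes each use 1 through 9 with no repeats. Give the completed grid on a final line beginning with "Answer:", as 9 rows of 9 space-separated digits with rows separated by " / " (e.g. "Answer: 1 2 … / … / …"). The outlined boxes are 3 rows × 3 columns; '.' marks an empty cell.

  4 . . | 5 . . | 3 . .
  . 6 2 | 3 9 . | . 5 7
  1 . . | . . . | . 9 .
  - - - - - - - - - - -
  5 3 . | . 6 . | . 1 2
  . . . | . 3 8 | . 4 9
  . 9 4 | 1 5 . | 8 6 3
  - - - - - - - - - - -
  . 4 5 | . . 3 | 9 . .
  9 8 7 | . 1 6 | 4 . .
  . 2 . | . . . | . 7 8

Step 1. [r2c6∈{1,4}] r2c6 is the only open cell in row 2 admitting 4, so r2c6=4.
Step 2. [r3c4∈{2,6,7,8}] 6 has one home in col 4: r3c4, so r3c4=6.
Step 3. [r9c7∈{1,5,6}] col 7 places 6 nowhere but r9c7. So r9c7=6.
Step 4. [r7c8∈{2}] r7c8 has the single candidate 2. So r7c8=2.
Step 5. [r1c2∈{7}] r1c2 is down to just 7 ⇒ r1c2=7.
Step 6. [r4c4∈{4,7,9}] across row 4, 4 lands solely at r4c4. So r4c4=4.
Step 7. [r4c3∈{8}] nothing but 8 survives at r4c3 ⇒ r4c3=8.
Step 8. [r3c5∈{2,7,8}] 8 has one home in row 3: r3c5 ⇒ r3c5=8.
Step 9. [r3c6∈{2,7}] in row 3, 7 fits only at r3c6. So r3c6=7.
Step 10. [r5c4∈{2,7}] box 5 places 7 nowhere but r5c4 ⇒ r5c4=7.
Step 11. [r5c3∈{1,6}] col 3 places 6 nowhere but r5c3. So r5c3=6.
Step 12. [r1c6∈{1,2}] across col 6, 1 lands solely at r1c6, so r1c6=1.
Step 13. [r9c3∈{1,3}] r9c3 is the only open cell in row 9 admitting 1 ⇒ r9c3=1.
Step 14. [r6c1∈{2,7}] row 6 places 7 nowhere but r6c1 ⇒ r6c1=7.
Step 15. [r9c4∈{9}] nothing but 9 survives at r9c4, so r9c4=9.
Step 16. [r2c7∈{1}] only 1 remains possible at r2c7, so r2c7=1.
Step 17. [r8c4∈{2}] r8c4's peers cover all but 2 ⇒ r8c4=2.
Step 18. [r9c5∈{4}] r9c5's peers cover all but 4 ⇒ r9c5=4.
Step 19. [r9c1∈{3}] r9c1's peers cover all but 3 ⇒ r9c1=3.
Step 20. [r5c2∈{1}] r5c2's peers cover all but 1 ⇒ r5c2=1.
Step 21. [r3c2∈{5}] only 5 remains possible at r3c2, so r3c2=5.
Step 22. [r7c5∈{7}] r7c5 is down to just 7, so r7c5=7.
Step 23. [r4c7∈{7}] nothing but 7 survives at r4c7 ⇒ r4c7=7.
Step 24. [r9c6∈{5}] r9c6 has the single candidate 5. So r9c6=5.
Step 25. [r3c7∈{2}] only 2 remains possible at r3c7 ⇒ r3c7=2.
Step 26. [r3c9∈{4}] only 4 remains possible at r3c9 ⇒ r3c9=4.
Step 27. [r1c3∈{9}] r1c3 is down to just 9 ⇒ r1c3=9.
Step 28. [r1c5∈{2}] r1c5 has the single candidate 2, so r1c5=2.
Step 29. [r3c3∈{3}] nothing but 3 survives at r3c3, so r3c3=3.
Step 30. [r8c9∈{5}] nothing but 5 survives at r8c9 ⇒ r8c9=5.
Step 31. [r7c1∈{6}] nothing but 6 survives at r7c1. So r7c1=6.
Step 32. [r8c8∈{3}] r8c8 has the single candidate 3, so r8c8=3.
Step 33. [r4c6∈{9}] nothing but 9 survives at r4c6, so r4c6=9.
Step 34. [r1c8∈{8}] r1c8's peers cover all but 8, so r1c8=8.
Step 35. [r5c7∈{5}] nothing but 5 survives at r5c7 ⇒ r5c7=5.
Step 36. [r5c1∈{2}] r5c1 has the single candidate 2 ⇒ r5c1=2.
Step 37. [r2c1∈{8}] r2c1 has the single candidate 8 ⇒ r2c1=8.
Step 38. [r7c4∈{8}] r7c4 has the single candidate 8, so r7c4=8.
Step 39. [r7c9∈{1}] r7c9 is down to just 1, so r7c9=1.
Step 40. [r1c9∈{6}] only 6 remains possible at r1c9. So r1c9=6.
Step 41. [r6c6∈{2}] r6c6's peers cover all but 2, so r6c6=2.

Answer: 4 7 9 5 2 1 3 8 6 / 8 6 2 3 9 4 1 5 7 / 1 5 3 6 8 7 2 9 4 / 5 3 8 4 6 9 7 1 2 / 2 1 6 7 3 8 5 4 9 / 7 9 4 1 5 2 8 6 3 / 6 4 5 8 7 3 9 2 1 / 9 8 7 2 1 6 4 3 5 / 3 2 1 9 4 5 6 7 8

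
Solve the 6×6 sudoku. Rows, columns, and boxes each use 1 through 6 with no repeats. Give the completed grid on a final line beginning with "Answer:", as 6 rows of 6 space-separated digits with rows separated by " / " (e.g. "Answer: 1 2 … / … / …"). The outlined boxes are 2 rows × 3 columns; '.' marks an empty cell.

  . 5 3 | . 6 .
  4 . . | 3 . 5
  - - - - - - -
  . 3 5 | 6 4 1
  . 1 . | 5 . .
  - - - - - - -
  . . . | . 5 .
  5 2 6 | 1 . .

Step 1. [r6c6∈{3,4}] in row 6, 4 fits only at r6c6, so r6c6=4.
Step 2. [r1c6∈{2}] r1c6 is down to just 2, so r1c6=2.
Step 3. [r4c5∈{2,3}] in col 5, 2 fits only at r4c5. So r4c5=2.
Step 4. [r5c1∈{1,3}] 3 has one home in col 1: r5c1. So r5c1=3.
Step 5. [r5c3∈{1,4}] 1 has one home in row 5: r5c3 ⇒ r5c3=1.
Step 6. [r6c5∈{3}] r6c5's peers cover all but 3 ⇒ r6c5=3.
Step 7. [r2c3∈{2}] only 2 remains possible at r2c3 ⇒ r2c3=2.
Step 8. [r4c1∈{6}] r4c1's peers cover all but 6 ⇒ r4c1=6.
Step 9. [r4c6∈{3}] nothing but 3 survives at r4c6. So r4c6=3.
Step 10. [r1c4∈{4}] nothing but 4 survives at r1c4 ⇒ r1c4=4.
Step 11. [r1c1∈{1}] only 1 remains possible at r1c1 ⇒ r1c1=1.
Step 12. [r4c3∈{4}] nothing but 4 survives at r4c3 ⇒ r4c3=4.
Step 13. [r2c5∈{1}] r2c5's peers cover all but 1. So r2c5=1.
Step 14. [r5c2∈{4}] r5c2 is down to just 4. So r5c2=4.
Step 15. [r5c6∈{6}] r5c6 has the single candidate 6 ⇒ r5c6=6.
Step 16. [r3c1∈{2}] r3c1 is down to just 2 ⇒ r3c1=2.
Step 17. [r5c4∈{2}] r5c4's peers cover all but 2. So r5c4=2.
Step 18. [r2c2∈{6}] r2c2's peers cover all but 6. So r2c2=6.

Answer: 1 5 3 4 6 2 / 4 6 2 3 1 5 / 2 3 5 6 4 1 / 6 1 4 5 2 3 / 3 4 1 2 5 6 / 5 2 6 1 3 4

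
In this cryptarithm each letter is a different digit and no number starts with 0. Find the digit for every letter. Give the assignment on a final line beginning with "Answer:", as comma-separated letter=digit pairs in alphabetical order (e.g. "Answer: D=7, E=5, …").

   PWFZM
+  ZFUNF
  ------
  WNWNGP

Step 1. [col 1: M + F ≡ P (mod 10)] column 1 (M + F ≡ P (mod 10), carry-in 0) doesn't pin F yet; pick F=9 and continue, so F=9.
Step 2. [W] adding two 5-digit numbers gives at most 5+1 digits, and here it does — W is that final carry and must be 1 ⇒ W=1.
Step 3. [col 1: M + F ≡ P (mod 10)] no forcing yet in column 1 (carry-in 0); M=7 is free and consistent — try it ⇒ M=7.
Step 4. [col 1: M + F ≡ P (mod 10)] from column 1 (M=7, F=9, carry-in 0, digits 1,7,9 already taken and all letters distinct): P must equal 6 ⇒ P=6.
Step 5. [col 2: Z + N ≡ G (mod 10)] several values work for N in column 2 (Z + N ≡ G (mod 10), carry-in 1); try N=2. So N=2.
Step 6. [col 2: Z + N ≡ G (mod 10)] several values work for Z in column 2 (Z + N ≡ G (mod 10), carry-in 1); try Z=5, so Z=5.
Step 7. [col 2: Z + N ≡ G (mod 10)] in column 2 we have Z+N≡G with carry-in 1; given Z=5, N=2 and digits 1,2,5,6,7,9 already taken and all letters distinct, that pins G to 8, so G=8.
Step 8. [col 3: F + U ≡ N (mod 10)] in column 3 we have F+U≡N with carry-in 0; given F=9, N=2 and digits 1,2,5,6,7,8,9 already taken and all letters distinct, that pins U to 3, so U=3.

Answer: F=9, G=8, M=7, N=2, P=6, U=3, W=1, Z=5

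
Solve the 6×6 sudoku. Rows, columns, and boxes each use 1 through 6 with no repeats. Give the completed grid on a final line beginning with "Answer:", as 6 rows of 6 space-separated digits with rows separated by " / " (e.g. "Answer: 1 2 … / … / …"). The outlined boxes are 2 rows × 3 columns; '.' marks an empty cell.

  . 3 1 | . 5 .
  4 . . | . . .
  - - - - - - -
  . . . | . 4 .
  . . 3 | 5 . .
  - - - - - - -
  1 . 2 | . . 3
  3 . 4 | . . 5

Step 1. [r6c2∈{6}] nothing but 6 survives at r6c2, so r6c2=6.
Step 2. [r2c5∈{1,2,3,6}] col 5 places 3 nowhere but r2c5, so r2c5=3.
Step 3. [r3c1∈{2,5,6}] 5 has one home in col 1: r3c1, so r3c1=5.
Step 4. [r3c3∈{6}] nothing but 6 survives at r3c3 ⇒ r3c3=6.
Step 5. [r4c1∈{2}] r4c1's peers cover all but 2, so r4c1=2.
Step 6. [r2c2∈{2,5}] 2 has one home in col 2: r2c2. So r2c2=2.
Step 7. [r1c6∈{2,4,6}] in col 6, 4 fits only at r1c6 ⇒ r1c6=4.
Step 8. [r3c2∈{1}] r3c2 has the single candidate 1 ⇒ r3c2=1.
Step 9. [r1c4∈{2,6}] r1c4 is the only open cell in row 1 admitting 2 ⇒ r1c4=2.
Step 10. [r6c4∈{1}] r6c4's peers cover all but 1. So r6c4=1.
Step 11. [r2c6∈{1,6}] across row 2, 1 lands solely at r2c6 ⇒ r2c6=1.
Step 12. [r5c5∈{6}] r5c5 has the single candidate 6 ⇒ r5c5=6.
Step 13. [r3c4∈{3}] only 3 remains possible at r3c4, so r3c4=3.
Step 14. [r5c4∈{4}] r5c4 has the single candidate 4. So r5c4=4.
Step 15. [r2c4∈{6}] r2c4's peers cover all but 6. So r2c4=6.
Step 16. [r4c2∈{4}] only 4 remains possible at r4c2 ⇒ r4c2=4.
Step 17. [r5c2∈{5}] r5c2 is down to just 5. So r5c2=5.
Step 18. [r4c6∈{6}] r4c6 has the single candidate 6, so r4c6=6.
Step 19. [r3c6∈{2}] r3c6 is down to just 2. So r3c6=2.
Step 20. [r1c1∈{6}] r1c1's peers cover all but 6, so r1c1=6.
Step 21. [r6c5∈{2}] nothing but 2 survives at r6c5. So r6c5=2.
Step 22. [r4c5∈{1}] nothing but 1 survives at r4c5 ⇒ r4c5=1.
Step 23. [r2c3∈{5}] r2c3's peers cover all but 5 ⇒ r2c3=5.

Answer: 6 3 1 2 5 4 / 4 2 5 6 3 1 / 5 1 6 3 4 2 / 2 4 3 5 1 6 / 1 5 2 4 6 3 / 3 6 4 1 2 5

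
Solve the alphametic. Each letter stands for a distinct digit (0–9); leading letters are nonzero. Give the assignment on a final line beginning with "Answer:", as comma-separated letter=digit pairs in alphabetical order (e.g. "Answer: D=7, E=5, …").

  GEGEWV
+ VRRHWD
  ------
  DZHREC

Step 1. [col 1: V + D ≡ C (mod 10)] several values work for D in column 1 (V + D ≡ C (mod 10), carry-in 0); try D=8 ⇒ D=8.
Step 2. [col 1: V + D ≡ C (mod 10)] several values work for V in column 1 (V + D ≡ C (mod 10), carry-in 0); try V=3 ⇒ V=3.
Step 3. [col 1: V + D ≡ C (mod 10)] in column 1 we have V+D≡C with carry-in 0; given V=3, D=8 and digits 3,8 already taken and all letters distinct, that pins C to 1. So C=1.
Step 4. [col 2: W + W ≡ E (mod 10)] no forcing yet in column 2 (carry-in 1); E=5 is free and consistent — try it, so E=5.
Step 5. [col 2: W + W ≡ E (mod 10)] W=7 is one option consistent with column 2 (W + W ≡ E (mod 10), carry-in 1) — take it. So W=7.
Step 6. [col 3: E + H ≡ R (mod 10)] no forcing yet in column 3 (carry-in 1); H=0 is free and consistent — try it ⇒ H=0.
Step 7. [col 3: E + H ≡ R (mod 10)] in column 3 we have E+H≡R with carry-in 1; given E=5, H=0 and digits 0,1,3,5,7,8 already taken and all letters distinct, that pins R to 6 ⇒ R=6.
Step 8. [col 4: G + R ≡ H (mod 10)] column 4 reads G+R+carry(0)=H with R=6, H=0; with digits 0,1,3,5,6,7,8 already taken and all letters distinct, the only value for G is 4 ⇒ G=4.
Step 9. [col 5: E + R ≡ Z (mod 10)] column 5 reads E+R+carry(1)=Z with E=5, R=6; with digits 0,1,3,4,5,6,7,8 already taken and all letters distinct, the only value for Z is 2 ⇒ Z=2.

Answer: C=1, D=8, E=5, G=4, H=0, R=6, V=3, W=7, Z=2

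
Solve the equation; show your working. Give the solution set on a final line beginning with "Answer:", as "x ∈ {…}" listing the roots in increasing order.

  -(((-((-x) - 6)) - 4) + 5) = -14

Step 1. [-(((-((-x) - 6)) - 4) + 5) = -14] leading − — multiply by −1 ⇒ neg: ((-((-x) - 6)) - 4) + 5 = 14.
Step 2. [((-((-x) - 6)) - 4) + 5 = 14] peel the +5: subtract 5 from each side, so sub: (-((-x) - 6)) - 4 = 9.
Step 3. [(-((-x) - 6)) - 4 = 9] peel the -4: add 4 from each side ⇒ sub: -((-x) - 6) = 13.
Step 4. [-((-x) - 6) = 13] LHS negated; negate both sides ⇒ neg: (-x) - 6 = -13.
Step 5. [(-x) - 6 = -13] peel the -6: add 6 from each side, so sub: -x = -7.
Step 6. [-x = -7] flip signs both sides ⇒ neg: x = 7.

Answer: x ∈ {7}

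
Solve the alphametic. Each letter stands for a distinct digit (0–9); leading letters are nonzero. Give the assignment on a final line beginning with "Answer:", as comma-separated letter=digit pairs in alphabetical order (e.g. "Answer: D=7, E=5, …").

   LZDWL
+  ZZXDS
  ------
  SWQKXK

Step 1. [col 1: L + S ≡ K (mod 10)] column 1 (L + S ≡ K (mod 10), carry-in 0) doesn't pin K yet; pick K=5 and continue, so K=5.
Step 2. [col 1: L + S ≡ K (mod 10)] no forcing yet in column 1 (carry-in 0); S=1 is free and consistent — try it ⇒ S=1.
Step 3. [col 1: L + S ≡ K (mod 10)] column 1 reads L+S+carry(0)=K with S=1, K=5; with digits 1,5 already taken and all letters distinct, the only value for L is 4. So L=4.
Step 4. [col 2: W + D ≡ X (mod 10)] several values work for X in column 2 (W + D ≡ X (mod 10), carry-in 0); try X=9. So X=9.
Step 5. [col 2: W + D ≡ X (mod 10)] several values work for D in column 2 (W + D ≡ X (mod 10), carry-in 0); try D=6 ⇒ D=6.
Step 6. [col 2: W + D ≡ X (mod 10)] in column 2 we have W+D≡X with carry-in 0; given D=6, X=9 and digits 1,4,5,6,9 already taken and all letters distinct, that pins W to 3 ⇒ W=3.
Step 7. [col 4: Z + Z ≡ Q (mod 10)] from column 4 (nothing yet, carry-in 1, digits 1,3,4,5,6,9 already taken and all letters distinct): Z must equal 8, so Z=8.
Step 8. [col 4: Z + Z ≡ Q (mod 10)] column 4 reads Z+Z+carry(1)=Q with Z=8; with digits 1,3,4,5,6,8,9 already taken and all letters distinct, the only value for Q is 7. So Q=7.

Answer: D=6, K=5, L=4, Q=7, S=1, W=3, X=9, Z=8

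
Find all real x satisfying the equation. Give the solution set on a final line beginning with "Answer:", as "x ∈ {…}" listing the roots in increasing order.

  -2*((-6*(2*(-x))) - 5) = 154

Step 1. [-2*((-6*(2*(-x))) - 5) = 154] LHS = -2·(…); ÷-2 both sides. So div: (-6*(2*(-x))) - 5 = -77.
Step 2. [(-6*(2*(-x))) - 5 = -77] add 5: x sits inside (… - 5), so sub: -6*(2*(-x)) = -72.
Step 3. [-6*(2*(-x)) = -72] leading coefficient -6: divide by -6, so div: 2*(-x) = 12.
Step 4. [2*(-x) = 12] 2 out front; divide by 2, so div: -x = 6.
Step 5. [-x = 6] LHS negated; negate both sides, so neg: x = -6.

Answer: x ∈ {-6}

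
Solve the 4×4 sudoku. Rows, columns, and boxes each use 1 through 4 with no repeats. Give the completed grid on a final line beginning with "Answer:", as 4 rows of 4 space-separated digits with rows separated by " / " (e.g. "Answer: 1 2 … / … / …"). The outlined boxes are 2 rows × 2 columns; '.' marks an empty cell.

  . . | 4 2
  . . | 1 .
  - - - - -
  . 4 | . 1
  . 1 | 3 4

Step 1. [r3c1∈{2,3}] across row 3, 3 lands solely at r3c1, so r3c1=3.
Step 2. [r2c2∈{2,3}] across col 2, 2 lands solely at r2c2. So r2c2=2.
Step 3. [r2c1∈{4}] r2c1's peers cover all but 4 ⇒ r2c1=4.
Step 4. [r3c3∈{2}] nothing but 2 survives at r3c3, so r3c3=2.
Step 5. [r1c1∈{1}] r1c1 has the single candidate 1, so r1c1=1.
Step 6. [r2c4∈{3}] r2c4's peers cover all but 3, so r2c4=3.
Step 7. [r1c2∈{3}] r1c2's peers cover all but 3 ⇒ r1c2=3.
Step 8. [r4c1∈{2}] only 2 remains possible at r4c1 ⇒ r4c1=2.

Answer: 1 3 4 2 / 4 2 1 3 / 3 4 2 1 / 2 1 3 4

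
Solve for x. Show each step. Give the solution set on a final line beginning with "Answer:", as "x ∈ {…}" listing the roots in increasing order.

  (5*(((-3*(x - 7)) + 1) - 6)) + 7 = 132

Step 1. [(5*(((-3*(x - 7)) + 1) - 6)) + 7 = 132] subtract 7: x sits inside (… + 7), so sub: 5*(((-3*(x - 7)) + 1) - 6) = 125.
Step 2. [5*(((-3*(x - 7)) + 1) - 6) = 125] divide by the outer 5 ⇒ div: ((-3*(x - 7)) + 1) - 6 = 25.
Step 3. [((-3*(x - 7)) + 1) - 6 = 25] the outer -6 inverts by adding 6. So sub: (-3*(x - 7)) + 1 = 31.
Step 4. [(-3*(x - 7)) + 1 = 31] peel the +1: subtract 1 from each side. So sub: -3*(x - 7) = 30.
Step 5. [-3*(x - 7) = 30] LHS = -3·(…); ÷-3 both sides ⇒ div: x - 7 = -10.
Step 6. [x - 7 = -10] peel the -7: add 7 from each side, so sub: x = -3.

Answer: x ∈ {-3}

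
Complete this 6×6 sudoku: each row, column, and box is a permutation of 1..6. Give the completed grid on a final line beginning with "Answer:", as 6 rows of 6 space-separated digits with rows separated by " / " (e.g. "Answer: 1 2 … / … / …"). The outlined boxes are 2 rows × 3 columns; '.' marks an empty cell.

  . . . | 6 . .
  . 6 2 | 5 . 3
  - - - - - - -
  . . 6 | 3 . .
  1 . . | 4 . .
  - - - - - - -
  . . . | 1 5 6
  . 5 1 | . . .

Step 1. [r2c1∈{4}] nothing but 4 survives at r2c1 ⇒ r2c1=4.
Step 2. [r6c4∈{2}] r6c4's peers cover all but 2, so r6c4=2.
Step 3. [r1c2∈{1,3}] 1 has one home in col 2: r1c2. So r1c2=1.
Step 4. [r3c6∈{1,2,5}] r3c6 is the only open cell in col 6 admitting 1, so r3c6=1.
Step 5. [r3c5∈{2}] r3c5's peers cover all but 2. So r3c5=2.
Step 6. [r3c1∈{5}] r3c1 is down to just 5, so r3c1=5.
Step 7. [r1c1∈{3}] r1c1 has the single candidate 3 ⇒ r1c1=3.
Step 8. [r1c5∈{4}] r1c5 has the single candidate 4 ⇒ r1c5=4.
Step 9. [r4c2∈{2,3}] across row 4, 2 lands solely at r4c2 ⇒ r4c2=2.
Step 10. [r5c3∈{3,4}] r5c3 is the only open cell in col 3 admitting 4, so r5c3=4.
Step 11. [r3c2∈{4}] r3c2 is down to just 4, so r3c2=4.
Step 12. [r2c5∈{1}] r2c5 has the single candidate 1 ⇒ r2c5=1.
Step 13. [r4c3∈{3}] nothing but 3 survives at r4c3, so r4c3=3.
Step 14. [r1c3∈{5}] r1c3 has the single candidate 5. So r1c3=5.
Step 15. [r4c6∈{5}] r4c6 is down to just 5, so r4c6=5.
Step 16. [r6c1∈{6}] only 6 remains possible at r6c1, so r6c1=6.
Step 17. [r1c6∈{2}] nothing but 2 survives at r1c6. So r1c6=2.
Step 18. [r4c5∈{6}] only 6 remains possible at r4c5, so r4c5=6.
Step 19. [r6c5∈{3}] only 3 remains possible at r6c5. So r6c5=3.
Step 20. [r5c2∈{3}] nothing but 3 survives at r5c2. So r5c2=3.
Step 21. [r6c6∈{4}] only 4 remains possible at r6c6 ⇒ r6c6=4.
Step 22. [r5c1∈{2}] r5c1 is down to just 2, so r5c1=2.

Answer: 3 1 5 6 4 2 / 4 6 2 5 1 3 / 5 4 6 3 2 1 / 1 2 3 4 6 5 / 2 3 4 1 5 6 / 6 5 1 2 3 4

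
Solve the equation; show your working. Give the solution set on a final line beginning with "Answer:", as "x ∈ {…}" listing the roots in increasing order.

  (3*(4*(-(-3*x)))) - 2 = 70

Step 1. [(3*(4*(-(-3*x)))) - 2 = 70] 2 comes off first (add 2), so sub: 3*(4*(-(-3*x))) = 72.
Step 2. [3*(4*(-(-3*x))) = 72] divide by the outer 3 ⇒ div: 4*(-(-3*x)) = 24.
Step 3. [4*(-(-3*x)) = 24] divide by the outer 4 ⇒ div: -(-3*x) = 6.
Step 4. [-(-3*x) = 6] LHS negated; negate both sides ⇒ neg: -3*x = -6.
Step 5. [-3*x = -6] -3·(inner) — divide through by -3, so div: x = 2.

Answer: x ∈ {2}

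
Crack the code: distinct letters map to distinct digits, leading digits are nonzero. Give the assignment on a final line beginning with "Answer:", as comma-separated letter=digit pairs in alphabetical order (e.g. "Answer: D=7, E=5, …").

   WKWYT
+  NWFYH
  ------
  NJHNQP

Step 1. [col 1: T + H ≡ P (mod 10)] no forcing yet in column 1 (carry-in 0); H=5 is free and consistent — try it. So H=5.
Step 2. [col 1: T + H ≡ P (mod 10)] column 1 (T + H ≡ P (mod 10), carry-in 0) doesn't pin P yet; pick P=2 and continue. So P=2.
Step 3. [col 1: T + H ≡ P (mod 10)] column 1: given H=5, P=2, carry-in 0, and digits 2,5 already taken and all letters distinct, T+H≡P (mod 10) forces T=7 ⇒ T=7.
Step 4. [col 2: Y + Y ≡ Q (mod 10)] column 2 (Y + Y ≡ Q (mod 10), carry-in 1) doesn't pin Q yet; pick Q=9 and continue. So Q=9.
Step 5. [N] adding two 5-digit numbers gives at most 5+1 digits, and here it does — N is that final carry and must be 1. So N=1.
Step 6. [col 2: Y + Y ≡ Q (mod 10)] from column 2 (Q=9, carry-in 1, digits 1,2,5,7,9 already taken and all letters distinct): Y must equal 4 ⇒ Y=4.
Step 7. [col 3: W + F ≡ N (mod 10)] column 3 (W + F ≡ N (mod 10), carry-in 0) doesn't pin F yet; pick F=3 and continue, so F=3.
Step 8. [col 3: W + F ≡ N (mod 10)] from column 3 (F=3, N=1, carry-in 0, digits 1,2,3,4,5,7,9 already taken and all letters distinct): W must equal 8. So W=8.
Step 9. [col 4: K + W ≡ H (mod 10)] from column 4 (W=8, H=5, carry-in 1, digits 1,2,3,4,5,7,8,9 already taken and all letters distinct): K must equal 6 ⇒ K=6.
Step 10. [col 5: W + N ≡ J (mod 10)] column 5 reads W+N+carry(1)=J with W=8, N=1; with digits 1,2,3,4,5,6,7,8,9 already taken and all letters distinct, the only value for J is 0 ⇒ J=0.

Answer: F=3, H=5, J=0, K=6, N=1, P=2, Q=9, T=7, W=8, Y=4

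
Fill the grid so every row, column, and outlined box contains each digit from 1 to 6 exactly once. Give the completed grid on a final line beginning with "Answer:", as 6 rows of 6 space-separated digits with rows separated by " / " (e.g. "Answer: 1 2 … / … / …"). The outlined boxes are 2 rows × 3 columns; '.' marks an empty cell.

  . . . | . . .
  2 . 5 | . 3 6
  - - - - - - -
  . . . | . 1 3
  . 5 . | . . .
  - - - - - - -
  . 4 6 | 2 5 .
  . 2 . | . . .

Step 1. [r2c4∈{1,4}] across row 2, 4 lands solely at r2c4. So r2c4=4.
Step 2. [r5c1∈{1,3}] across row 5, 3 lands solely at r5c1, so r5c1=3.
Step 3. [r6c3∈{1}] only 1 remains possible at r6c3 ⇒ r6c3=1.
Step 4. [r1c4∈{1,5}] 1 has one home in col 4: r1c4, so r1c4=1.
Step 5. [r4c4∈{6}] r4c4's peers cover all but 6, so r4c4=6.
Step 6. [r4c3∈{2,3,4}] row 4 places 3 nowhere but r4c3. So r4c3=3.
Step 7. [r6c6∈{4}] r6c6's peers cover all but 4, so r6c6=4.
Step 8. [r1c5∈{2}] r1c5 is down to just 2. So r1c5=2.
Step 9. [r1c3∈{4}] nothing but 4 survives at r1c3 ⇒ r1c3=4.
Step 10. [r3c1∈{4,6}] row 3 places 4 nowhere but r3c1. So r3c1=4.
Step 11. [r1c1∈{6}] r1c1 is down to just 6 ⇒ r1c1=6.
Step 12. [r3c3∈{2}] r3c3's peers cover all but 2. So r3c3=2.
Step 13. [r4c6∈{2}] only 2 remains possible at r4c6. So r4c6=2.
Step 14. [r3c2∈{6}] r3c2 is down to just 6, so r3c2=6.
Step 15. [r2c2∈{1}] r2c2 has the single candidate 1 ⇒ r2c2=1.
Step 16. [r4c1∈{1}] only 1 remains possible at r4c1 ⇒ r4c1=1.
Step 17. [r3c4∈{5}] nothing but 5 survives at r3c4. So r3c4=5.
Step 18. [r6c4∈{3}] r6c4's peers cover all but 3 ⇒ r6c4=3.
Step 19. [r6c5∈{6}] only 6 remains possible at r6c5. So r6c5=6.
Step 20. [r1c2∈{3}] r1c2's peers cover all but 3. So r1c2=3.
Step 21. [r1c6∈{5}] only 5 remains possible at r1c6 ⇒ r1c6=5.
Step 22. [r6c1∈{5}] r6c1 has the single candidate 5, so r6c1=5.
Step 23. [r4c5∈{4}] r4c5 is down to just 4. So r4c5=4.
Step 24. [r5c6∈{1}] nothing but 1 survives at r5c6. So r5c6=1.

Answer: 6 3 4 1 2 5 / 2 1 5 4 3 6 / 4 6 2 5 1 3 / 1 5 3 6 4 2 / 3 4 6 2 5 1 / 5 2 1 3 6 4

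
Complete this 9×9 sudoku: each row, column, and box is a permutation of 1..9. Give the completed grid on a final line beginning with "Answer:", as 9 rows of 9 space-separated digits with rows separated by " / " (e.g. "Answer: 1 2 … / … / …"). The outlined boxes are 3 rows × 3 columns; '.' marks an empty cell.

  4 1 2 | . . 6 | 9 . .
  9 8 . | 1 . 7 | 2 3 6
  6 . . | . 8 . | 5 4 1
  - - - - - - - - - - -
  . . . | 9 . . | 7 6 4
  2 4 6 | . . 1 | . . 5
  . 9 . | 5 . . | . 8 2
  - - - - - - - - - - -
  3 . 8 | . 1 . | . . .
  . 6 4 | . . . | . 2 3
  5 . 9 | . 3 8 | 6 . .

Step 1. [r9c9∈{7}] r9c9 has the single candidate 7. So r9c9=7.
Step 2. [r8c1∈{1,7}] in box 7, 1 fits only at r8c1. So r8c1=1.
Step 3. [r3c6∈{2,3,9}] 9 has one home in row 3: r3c6, so r3c6=9.
Step 4. [r3c4∈{2,3}] row 3 places 2 nowhere but r3c4, so r3c4=2.
Step 5. [r7c6∈{2,4,5}] box 8 places 2 nowhere but r7c6. So r7c6=2.
Step 6. [r4c6∈{3}] nothing but 3 survives at r4c6 ⇒ r4c6=3.
Step 7. [r6c3∈{1,3,7}] r6c3 is the only open cell in box 4 admitting 3. So r6c3=3.
Step 8. [r5c5∈{7}] only 7 remains possible at r5c5, so r5c5=7.
Step 9. [r2c3∈{5}] nothing but 5 survives at r2c3, so r2c3=5.
Step 10. [r7c4∈{4,6,7}] r7c4 is the only open cell in row 7 admitting 6. So r7c4=6.
Step 11. [r6c6∈{4}] only 4 remains possible at r6c6, so r6c6=4.
Step 12. [r7c2∈{7}] r7c2 has the single candidate 7. So r7c2=7.
Step 13. [r5c8∈{9}] r5c8 has the single candidate 9, so r5c8=9.
Step 14. [r8c6∈{5}] nothing but 5 survives at r8c6. So r8c6=5.
Step 15. [r5c4∈{8}] r5c4's peers cover all but 8. So r5c4=8.
Step 16. [r1c8∈{7}] r1c8's peers cover all but 7. So r1c8=7.
Step 17. [r1c5∈{5}] only 5 remains possible at r1c5. So r1c5=5.
Step 18. [r6c7∈{1}] r6c7 is down to just 1 ⇒ r6c7=1.
Step 19. [r4c2∈{5}] r4c2's peers cover all but 5. So r4c2=5.
Step 20. [r6c1∈{7}] r6c1 is down to just 7. So r6c1=7.
Step 21. [r8c7∈{8}] r8c7 is down to just 8. So r8c7=8.
Step 22. [r9c8∈{1}] r9c8 is down to just 1, so r9c8=1.
Step 23. [r9c4∈{4}] r9c4 is down to just 4 ⇒ r9c4=4.
Step 24. [r6c5∈{6}] r6c5 is down to just 6 ⇒ r6c5=6.
Step 25. [r7c9∈{9}] nothing but 9 survives at r7c9 ⇒ r7c9=9.
Step 26. [r4c1∈{8}] r4c1's peers cover all but 8 ⇒ r4c1=8.
Step 27. [r7c8∈{5}] r7c8's peers cover all but 5 ⇒ r7c8=5.
Step 28. [r3c2∈{3}] r3c2 is down to just 3 ⇒ r3c2=3.
Step 29. [r8c5∈{9}] r8c5 is down to just 9, so r8c5=9.
Step 30. [r1c4∈{3}] r1c4's peers cover all but 3. So r1c4=3.
Step 31. [r9c2∈{2}] nothing but 2 survives at r9c2 ⇒ r9c2=2.
Step 32. [r5c7∈{3}] r5c7's peers cover all but 3 ⇒ r5c7=3.
Step 33. [r3c3∈{7}] only 7 remains possible at r3c3. So r3c3=7.
Step 34. [r2c5∈{4}] only 4 remains possible at r2c5 ⇒ r2c5=4.
Step 35. [r8c4∈{7}] r8c4's peers cover all but 7, so r8c4=7.
Step 36. [r1c9∈{8}] r1c9 is down to just 8 ⇒ r1c9=8.
Step 37. [r4c3∈{1}] only 1 remains possible at r4c3 ⇒ r4c3=1.
Step 38. [r7c7∈{4}] nothing but 4 survives at r7c7, so r7c7=4.
Step 39. [r4c5∈{2}] r4c5 has the single candidate 2. So r4c5=2.

Answer: 4 1 2 3 5 6 9 7 8 / 9 8 5 1 4 7 2 3 6 / 6 3 7 2 8 9 5 4 1 / 8 5 1 9 2 3 7 6 4 / 2 4 6 8 7 1 3 9 5 / 7 9 3 5 6 4 1 8 2 / 3 7 8 6 1 2 4 5 9 / 1 6 4 7 9 5 8 2 3 / 5 2 9 4 3 8 6 1 7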